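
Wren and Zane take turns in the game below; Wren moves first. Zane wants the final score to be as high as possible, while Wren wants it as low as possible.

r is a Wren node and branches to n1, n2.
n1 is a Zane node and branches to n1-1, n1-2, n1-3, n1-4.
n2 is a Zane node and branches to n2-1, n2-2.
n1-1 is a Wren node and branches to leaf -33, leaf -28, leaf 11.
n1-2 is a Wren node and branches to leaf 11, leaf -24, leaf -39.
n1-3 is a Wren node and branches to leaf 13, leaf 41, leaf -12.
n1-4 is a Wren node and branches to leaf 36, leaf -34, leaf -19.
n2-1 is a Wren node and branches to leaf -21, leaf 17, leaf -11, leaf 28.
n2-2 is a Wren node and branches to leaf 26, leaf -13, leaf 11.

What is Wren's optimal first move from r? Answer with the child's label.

n1-1 (Wren): min(-33, -28, 11) = -33
n1-2 (Wren): min(11, -24, -39) = -39
n1-3 (Wren): min(13, 41, -12) = -12
n1-4 (Wren): min(36, -34, -19) = -34
n1 (Zane): max(-33, -39, -12, -34) = -12
n2-1 (Wren): min(-21, 17, -11, 28) = -21
n2-2 (Wren): min(26, -13, 11) = -13
n2 (Zane): max(-21, -13) = -13
r (Wren): min(-12, -13) = -13
Wren at r wants the lowest of {n1=-12, n2=-13}, so chooses n2.

n2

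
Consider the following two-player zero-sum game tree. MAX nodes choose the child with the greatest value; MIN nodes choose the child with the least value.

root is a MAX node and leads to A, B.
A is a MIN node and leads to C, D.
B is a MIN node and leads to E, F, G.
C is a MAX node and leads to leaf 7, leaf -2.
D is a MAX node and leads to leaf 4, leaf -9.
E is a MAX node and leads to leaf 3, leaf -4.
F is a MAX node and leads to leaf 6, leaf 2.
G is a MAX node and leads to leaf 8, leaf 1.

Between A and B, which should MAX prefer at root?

A

C (MAX): max(7, -2) = 7
D (MAX): max(4, -9) = 4
A (MIN): min(7, 4) = 4
E (MAX): max(3, -4) = 3
F (MAX): max(6, 2) = 6
G (MAX): max(8, 1) = 8
B (MIN): min(3, 6, 8) = 3
MAX prefers the higher value; A=4, B=3. A is better since 4 > 3.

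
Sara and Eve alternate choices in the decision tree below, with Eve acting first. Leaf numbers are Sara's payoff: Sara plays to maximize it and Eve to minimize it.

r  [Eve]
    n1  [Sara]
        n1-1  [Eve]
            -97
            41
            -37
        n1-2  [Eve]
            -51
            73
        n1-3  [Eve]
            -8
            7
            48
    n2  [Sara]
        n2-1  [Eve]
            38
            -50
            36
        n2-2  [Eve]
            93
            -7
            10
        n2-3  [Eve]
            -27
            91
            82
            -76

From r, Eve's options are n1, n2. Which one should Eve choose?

n1

n1-1 (Eve): min(-97, 41, -37) = -97
n1-2 (Eve): min(-51, 73) = -51
n1-3 (Eve): min(-8, 7, 48) = -8
n1 (Sara): max(-97, -51, -8) = -8
n2-1 (Eve): min(38, -50, 36) = -50
n2-2 (Eve): min(93, -7, 10) = -7
n2-3 (Eve): min(-27, 91, 82, -76) = -76
n2 (Sara): max(-50, -7, -76) = -7
r (Eve): min(-8, -7) = -8
Eve at r wants the lowest of {n1=-8, n2=-7}, so chooses n1.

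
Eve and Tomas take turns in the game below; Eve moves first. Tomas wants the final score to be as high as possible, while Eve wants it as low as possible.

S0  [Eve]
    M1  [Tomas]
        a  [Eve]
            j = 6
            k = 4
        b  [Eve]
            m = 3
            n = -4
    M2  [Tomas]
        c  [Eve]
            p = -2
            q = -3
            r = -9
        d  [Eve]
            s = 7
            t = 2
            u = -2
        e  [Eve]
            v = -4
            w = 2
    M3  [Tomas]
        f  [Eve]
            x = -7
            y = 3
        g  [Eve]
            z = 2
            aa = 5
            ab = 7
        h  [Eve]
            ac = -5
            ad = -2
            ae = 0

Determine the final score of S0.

a (Eve): min(6, 4) = 4
b (Eve): min(3, -4) = -4
M1 (Tomas): max(4, -4) = 4
c (Eve): min(-2, -3, -9) = -9
d (Eve): min(7, 2, -2) = -2
e (Eve): min(-4, 2) = -4
M2 (Tomas): max(-9, -2, -4) = -2
f (Eve): min(-7, 3) = -7
g (Eve): min(2, 5, 7) = 2
h (Eve): min(-5, -2, 0) = -5
M3 (Tomas): max(-7, 2, -5) = 2
S0 (Eve): min(4, -2, 2) = -2

-2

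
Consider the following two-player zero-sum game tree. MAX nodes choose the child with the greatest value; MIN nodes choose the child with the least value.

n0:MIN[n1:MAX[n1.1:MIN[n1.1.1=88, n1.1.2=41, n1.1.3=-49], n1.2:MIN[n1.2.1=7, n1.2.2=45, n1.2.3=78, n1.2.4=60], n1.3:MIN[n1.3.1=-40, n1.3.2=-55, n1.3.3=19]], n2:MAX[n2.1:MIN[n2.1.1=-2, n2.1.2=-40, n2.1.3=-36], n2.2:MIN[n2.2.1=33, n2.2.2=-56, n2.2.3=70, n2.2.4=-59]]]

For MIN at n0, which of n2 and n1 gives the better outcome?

n2.1 (MIN): min(-2, -40, -36) = -40
n2.2 (MIN): min(33, -56, 70, -59) = -59
n2 (MAX): max(-40, -59) = -40
n1.1 (MIN): min(88, 41, -49) = -49
n1.2 (MIN): min(7, 45, 78, 60) = 7
n1.3 (MIN): min(-40, -55, 19) = -55
n1 (MAX): max(-49, 7, -55) = 7
MIN prefers the lower value; n2=-40, n1=7. n2 is better since -40 < 7.

n2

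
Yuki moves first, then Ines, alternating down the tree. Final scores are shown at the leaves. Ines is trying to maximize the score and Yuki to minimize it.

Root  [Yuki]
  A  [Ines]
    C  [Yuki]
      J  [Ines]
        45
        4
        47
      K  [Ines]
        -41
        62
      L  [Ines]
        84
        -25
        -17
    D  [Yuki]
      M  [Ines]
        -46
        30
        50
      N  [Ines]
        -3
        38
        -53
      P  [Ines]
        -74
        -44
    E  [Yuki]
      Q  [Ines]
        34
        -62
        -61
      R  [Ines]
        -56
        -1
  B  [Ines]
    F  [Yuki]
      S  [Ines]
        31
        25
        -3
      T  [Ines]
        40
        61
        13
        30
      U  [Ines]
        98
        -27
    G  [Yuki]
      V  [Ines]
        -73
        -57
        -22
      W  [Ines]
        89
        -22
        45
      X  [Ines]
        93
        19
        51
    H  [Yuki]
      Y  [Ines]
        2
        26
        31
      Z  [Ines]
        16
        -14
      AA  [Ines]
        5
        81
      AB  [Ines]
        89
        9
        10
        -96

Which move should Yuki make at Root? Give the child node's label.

J (Ines): max(45, 4, 47) = 47
K (Ines): max(-41, 62) = 62
L (Ines): max(84, -25, -17) = 84
C (Yuki): min(47, 62, 84) = 47
M (Ines): max(-46, 30, 50) = 50
N (Ines): max(-3, 38, -53) = 38
P (Ines): max(-74, -44) = -44
D (Yuki): min(50, 38, -44) = -44
Q (Ines): max(34, -62, -61) = 34
R (Ines): max(-56, -1) = -1
E (Yuki): min(34, -1) = -1
A (Ines): max(47, -44, -1) = 47
S (Ines): max(31, 25, -3) = 31
T (Ines): max(40, 61, 13, 30) = 61
U (Ines): max(98, -27) = 98
F (Yuki): min(31, 61, 98) = 31
V (Ines): max(-73, -57, -22) = -22
W (Ines): max(89, -22, 45) = 89
X (Ines): max(93, 19, 51) = 93
G (Yuki): min(-22, 89, 93) = -22
Y (Ines): max(2, 26, 31) = 31
Z (Ines): max(16, -14) = 16
AA (Ines): max(5, 81) = 81
AB (Ines): max(89, 9, 10, -96) = 89
H (Yuki): min(31, 16, 81, 89) = 16
B (Ines): max(31, -22, 16) = 31
Root (Yuki): min(47, 31) = 31
Yuki at Root wants the lowest of {A=47, B=31}, so chooses B.

B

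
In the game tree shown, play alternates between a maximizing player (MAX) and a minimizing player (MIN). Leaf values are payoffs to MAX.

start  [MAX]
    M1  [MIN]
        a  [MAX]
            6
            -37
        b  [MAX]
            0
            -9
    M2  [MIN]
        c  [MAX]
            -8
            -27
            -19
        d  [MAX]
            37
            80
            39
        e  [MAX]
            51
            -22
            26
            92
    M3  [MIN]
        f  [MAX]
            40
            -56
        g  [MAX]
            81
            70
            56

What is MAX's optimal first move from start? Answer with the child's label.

M3

a (MAX): max(6, -37) = 6
b (MAX): max(0, -9) = 0
M1 (MIN): min(6, 0) = 0
c (MAX): max(-8, -27, -19) = -8
d (MAX): max(37, 80, 39) = 80
e (MAX): max(51, -22, 26, 92) = 92
M2 (MIN): min(-8, 80, 92) = -8
f (MAX): max(40, -56) = 40
g (MAX): max(81, 70, 56) = 81
M3 (MIN): min(40, 81) = 40
start (MAX): max(0, -8, 40) = 40
MAX at start wants the highest of {M1=0, M2=-8, M3=40}, so chooses M3.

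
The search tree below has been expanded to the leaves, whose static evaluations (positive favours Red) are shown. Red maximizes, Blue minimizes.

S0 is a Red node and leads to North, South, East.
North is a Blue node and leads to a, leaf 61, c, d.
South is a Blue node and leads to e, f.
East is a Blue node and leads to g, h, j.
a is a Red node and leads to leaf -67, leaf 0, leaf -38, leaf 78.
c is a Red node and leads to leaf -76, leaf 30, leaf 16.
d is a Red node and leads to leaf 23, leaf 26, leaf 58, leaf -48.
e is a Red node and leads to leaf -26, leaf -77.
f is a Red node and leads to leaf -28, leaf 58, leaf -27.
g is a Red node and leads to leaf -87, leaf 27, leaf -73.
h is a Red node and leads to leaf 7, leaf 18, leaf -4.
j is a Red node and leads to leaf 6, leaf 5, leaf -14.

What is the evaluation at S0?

a (Red): max(-67, 0, -38, 78) = 78
c (Red): max(-76, 30, 16) = 30
d (Red): max(23, 26, 58, -48) = 58
North (Blue): min(78, 61, 30, 58) = 30
e (Red): max(-26, -77) = -26
f (Red): max(-28, 58, -27) = 58
South (Blue): min(-26, 58) = -26
g (Red): max(-87, 27, -73) = 27
h (Red): max(7, 18, -4) = 18
j (Red): max(6, 5, -14) = 6
East (Blue): min(27, 18, 6) = 6
S0 (Red): max(30, -26, 6) = 30

30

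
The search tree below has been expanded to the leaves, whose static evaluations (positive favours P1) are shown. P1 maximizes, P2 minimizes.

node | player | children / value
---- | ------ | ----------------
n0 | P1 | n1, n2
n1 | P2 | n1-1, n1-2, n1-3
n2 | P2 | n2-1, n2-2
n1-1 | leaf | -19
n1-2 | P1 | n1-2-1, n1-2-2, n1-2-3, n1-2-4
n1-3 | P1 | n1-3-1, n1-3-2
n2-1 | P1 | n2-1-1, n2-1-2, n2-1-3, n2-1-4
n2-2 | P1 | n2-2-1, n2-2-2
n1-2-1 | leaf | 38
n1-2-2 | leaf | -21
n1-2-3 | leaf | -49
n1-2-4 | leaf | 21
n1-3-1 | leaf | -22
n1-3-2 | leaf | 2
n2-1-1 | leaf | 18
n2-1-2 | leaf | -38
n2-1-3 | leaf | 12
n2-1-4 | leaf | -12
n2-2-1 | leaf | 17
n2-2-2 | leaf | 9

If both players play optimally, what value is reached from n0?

n1-2 (P1): max(38, -21, -49, 21) = 38
n1-3 (P1): max(-22, 2) = 2
n1 (P2): min(-19, 38, 2) = -19
n2-1 (P1): max(18, -38, 12, -12) = 18
n2-2 (P1): max(17, 9) = 17
n2 (P2): min(18, 17) = 17
n0 (P1): max(-19, 17) = 17

17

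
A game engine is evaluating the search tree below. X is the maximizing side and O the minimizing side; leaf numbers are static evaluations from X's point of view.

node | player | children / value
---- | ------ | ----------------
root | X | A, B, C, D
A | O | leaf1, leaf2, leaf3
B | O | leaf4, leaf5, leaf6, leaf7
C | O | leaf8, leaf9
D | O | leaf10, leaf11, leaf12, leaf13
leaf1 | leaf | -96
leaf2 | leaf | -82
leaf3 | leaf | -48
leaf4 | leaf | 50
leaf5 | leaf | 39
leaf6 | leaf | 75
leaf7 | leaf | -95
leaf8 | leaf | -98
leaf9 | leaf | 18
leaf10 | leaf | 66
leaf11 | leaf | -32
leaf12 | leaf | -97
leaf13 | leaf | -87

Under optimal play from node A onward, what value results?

-96

A (O): min(-96, -82, -48) = -96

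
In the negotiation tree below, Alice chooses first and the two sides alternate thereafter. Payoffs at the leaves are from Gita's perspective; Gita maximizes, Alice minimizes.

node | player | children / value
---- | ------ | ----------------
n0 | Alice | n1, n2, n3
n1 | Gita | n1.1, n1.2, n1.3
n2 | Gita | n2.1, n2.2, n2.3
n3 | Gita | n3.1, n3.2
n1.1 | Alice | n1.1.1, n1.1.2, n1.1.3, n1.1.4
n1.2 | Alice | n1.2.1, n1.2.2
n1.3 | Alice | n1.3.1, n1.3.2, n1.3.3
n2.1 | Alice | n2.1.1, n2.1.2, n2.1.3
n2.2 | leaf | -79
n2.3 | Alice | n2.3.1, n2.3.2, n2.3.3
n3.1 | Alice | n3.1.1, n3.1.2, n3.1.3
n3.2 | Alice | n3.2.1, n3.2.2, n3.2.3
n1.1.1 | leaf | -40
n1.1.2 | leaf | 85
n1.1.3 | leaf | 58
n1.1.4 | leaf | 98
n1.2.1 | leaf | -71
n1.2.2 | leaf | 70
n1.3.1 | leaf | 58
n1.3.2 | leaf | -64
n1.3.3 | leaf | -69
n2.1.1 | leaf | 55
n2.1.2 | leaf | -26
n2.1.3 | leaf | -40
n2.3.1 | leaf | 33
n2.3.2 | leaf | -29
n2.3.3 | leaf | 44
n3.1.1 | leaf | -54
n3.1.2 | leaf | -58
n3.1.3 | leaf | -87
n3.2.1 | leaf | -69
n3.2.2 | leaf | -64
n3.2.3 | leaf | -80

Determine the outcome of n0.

-80

n1.1 (Alice): min(-40, 85, 58, 98) = -40
n1.2 (Alice): min(-71, 70) = -71
n1.3 (Alice): min(58, -64, -69) = -69
n1 (Gita): max(-40, -71, -69) = -40
n2.1 (Alice): min(55, -26, -40) = -40
n2.3 (Alice): min(33, -29, 44) = -29
n2 (Gita): max(-40, -79, -29) = -29
n3.1 (Alice): min(-54, -58, -87) = -87
n3.2 (Alice): min(-69, -64, -80) = -80
n3 (Gita): max(-87, -80) = -80
n0 (Alice): min(-40, -29, -80) = -80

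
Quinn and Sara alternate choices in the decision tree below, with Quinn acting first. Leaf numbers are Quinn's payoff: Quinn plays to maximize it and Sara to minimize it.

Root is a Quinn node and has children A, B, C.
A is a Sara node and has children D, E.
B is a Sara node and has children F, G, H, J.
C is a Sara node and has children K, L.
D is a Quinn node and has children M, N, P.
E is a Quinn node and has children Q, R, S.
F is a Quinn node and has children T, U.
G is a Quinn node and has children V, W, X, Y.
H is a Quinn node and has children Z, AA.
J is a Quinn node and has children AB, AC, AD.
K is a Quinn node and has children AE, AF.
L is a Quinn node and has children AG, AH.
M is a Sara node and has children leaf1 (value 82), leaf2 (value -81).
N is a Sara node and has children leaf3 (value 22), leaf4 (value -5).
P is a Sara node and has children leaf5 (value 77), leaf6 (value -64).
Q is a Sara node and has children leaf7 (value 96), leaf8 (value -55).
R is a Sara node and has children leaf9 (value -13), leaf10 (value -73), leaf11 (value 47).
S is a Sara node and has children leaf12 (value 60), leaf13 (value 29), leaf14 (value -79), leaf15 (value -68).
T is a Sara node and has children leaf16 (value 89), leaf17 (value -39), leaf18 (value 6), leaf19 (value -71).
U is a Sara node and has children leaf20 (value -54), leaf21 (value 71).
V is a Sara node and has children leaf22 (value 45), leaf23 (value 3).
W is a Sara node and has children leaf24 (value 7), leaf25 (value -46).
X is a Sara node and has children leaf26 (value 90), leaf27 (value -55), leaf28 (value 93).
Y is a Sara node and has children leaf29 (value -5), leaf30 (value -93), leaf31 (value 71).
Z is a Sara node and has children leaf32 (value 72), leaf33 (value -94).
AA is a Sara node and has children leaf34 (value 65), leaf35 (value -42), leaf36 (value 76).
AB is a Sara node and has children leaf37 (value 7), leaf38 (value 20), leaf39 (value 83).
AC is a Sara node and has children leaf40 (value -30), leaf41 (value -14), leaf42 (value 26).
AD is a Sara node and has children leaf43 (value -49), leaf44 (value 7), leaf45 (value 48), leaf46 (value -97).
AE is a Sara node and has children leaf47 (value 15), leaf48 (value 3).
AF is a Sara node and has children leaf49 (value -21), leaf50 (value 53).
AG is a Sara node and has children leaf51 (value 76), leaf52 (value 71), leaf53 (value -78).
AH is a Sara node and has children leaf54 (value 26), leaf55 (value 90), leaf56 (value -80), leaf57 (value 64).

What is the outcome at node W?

-46

W (Sara): min(7, -46) = -46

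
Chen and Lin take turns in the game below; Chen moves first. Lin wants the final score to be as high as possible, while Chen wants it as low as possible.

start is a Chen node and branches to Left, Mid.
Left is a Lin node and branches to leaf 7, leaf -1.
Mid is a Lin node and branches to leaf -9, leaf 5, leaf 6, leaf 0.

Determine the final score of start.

Left (Lin): max(7, -1) = 7
Mid (Lin): max(-9, 5, 6, 0) = 6
start (Chen): min(7, 6) = 6

6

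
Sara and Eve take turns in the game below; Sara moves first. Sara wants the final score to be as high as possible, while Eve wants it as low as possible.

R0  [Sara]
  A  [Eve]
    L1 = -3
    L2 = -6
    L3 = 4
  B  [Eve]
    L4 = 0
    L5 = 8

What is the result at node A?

A (Eve): min(-3, -6, 4) = -6

-6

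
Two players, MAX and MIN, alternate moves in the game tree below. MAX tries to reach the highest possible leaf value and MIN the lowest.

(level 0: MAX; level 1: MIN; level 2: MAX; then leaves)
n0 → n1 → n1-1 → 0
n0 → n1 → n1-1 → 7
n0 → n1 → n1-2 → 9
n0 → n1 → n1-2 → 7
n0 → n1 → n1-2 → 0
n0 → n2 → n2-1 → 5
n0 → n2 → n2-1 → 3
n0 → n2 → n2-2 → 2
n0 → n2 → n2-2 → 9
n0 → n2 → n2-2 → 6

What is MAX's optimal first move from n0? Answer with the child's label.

n1-1 (MAX): max(0, 7) = 7
n1-2 (MAX): max(9, 7, 0) = 9
n1 (MIN): min(7, 9) = 7
n2-1 (MAX): max(5, 3) = 5
n2-2 (MAX): max(2, 9, 6) = 9
n2 (MIN): min(5, 9) = 5
n0 (MAX): max(7, 5) = 7
MAX at n0 wants the highest of {n1=7, n2=5}, so chooses n1.

n1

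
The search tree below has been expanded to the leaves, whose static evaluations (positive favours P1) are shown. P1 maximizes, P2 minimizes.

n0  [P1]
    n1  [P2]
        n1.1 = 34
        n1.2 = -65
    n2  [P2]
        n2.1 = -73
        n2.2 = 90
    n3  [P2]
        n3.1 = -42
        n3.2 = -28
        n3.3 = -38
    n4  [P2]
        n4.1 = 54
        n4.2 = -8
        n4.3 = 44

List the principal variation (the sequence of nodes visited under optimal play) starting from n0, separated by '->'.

n1 (P2): min(34, -65) = -65
n2 (P2): min(-73, 90) = -73
n3 (P2): min(-42, -28, -38) = -42
n4 (P2): min(54, -8, 44) = -8
n0 (P1): max(-65, -73, -42, -8) = -8
At n0, P1 picks n4 (highest: -8).
At n4, P2 picks n4.2 (lowest: -8).
Terminal value -8.

n0 -> n4 -> n4.2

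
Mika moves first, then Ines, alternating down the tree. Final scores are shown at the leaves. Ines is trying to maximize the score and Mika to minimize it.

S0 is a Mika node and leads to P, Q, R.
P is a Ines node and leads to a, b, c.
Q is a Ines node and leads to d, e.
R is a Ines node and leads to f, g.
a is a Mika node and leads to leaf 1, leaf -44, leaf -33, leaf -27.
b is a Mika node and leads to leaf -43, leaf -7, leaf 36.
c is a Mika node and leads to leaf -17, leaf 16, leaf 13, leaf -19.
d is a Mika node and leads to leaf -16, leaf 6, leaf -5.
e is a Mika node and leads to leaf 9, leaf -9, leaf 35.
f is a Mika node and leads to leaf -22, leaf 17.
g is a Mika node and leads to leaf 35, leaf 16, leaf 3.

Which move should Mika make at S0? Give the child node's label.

a (Mika): min(1, -44, -33, -27) = -44
b (Mika): min(-43, -7, 36) = -43
c (Mika): min(-17, 16, 13, -19) = -19
P (Ines): max(-44, -43, -19) = -19
d (Mika): min(-16, 6, -5) = -16
e (Mika): min(9, -9, 35) = -9
Q (Ines): max(-16, -9) = -9
f (Mika): min(-22, 17) = -22
g (Mika): min(35, 16, 3) = 3
R (Ines): max(-22, 3) = 3
S0 (Mika): min(-19, -9, 3) = -19
Mika at S0 wants the lowest of {P=-19, Q=-9, R=3}, so chooses P.

P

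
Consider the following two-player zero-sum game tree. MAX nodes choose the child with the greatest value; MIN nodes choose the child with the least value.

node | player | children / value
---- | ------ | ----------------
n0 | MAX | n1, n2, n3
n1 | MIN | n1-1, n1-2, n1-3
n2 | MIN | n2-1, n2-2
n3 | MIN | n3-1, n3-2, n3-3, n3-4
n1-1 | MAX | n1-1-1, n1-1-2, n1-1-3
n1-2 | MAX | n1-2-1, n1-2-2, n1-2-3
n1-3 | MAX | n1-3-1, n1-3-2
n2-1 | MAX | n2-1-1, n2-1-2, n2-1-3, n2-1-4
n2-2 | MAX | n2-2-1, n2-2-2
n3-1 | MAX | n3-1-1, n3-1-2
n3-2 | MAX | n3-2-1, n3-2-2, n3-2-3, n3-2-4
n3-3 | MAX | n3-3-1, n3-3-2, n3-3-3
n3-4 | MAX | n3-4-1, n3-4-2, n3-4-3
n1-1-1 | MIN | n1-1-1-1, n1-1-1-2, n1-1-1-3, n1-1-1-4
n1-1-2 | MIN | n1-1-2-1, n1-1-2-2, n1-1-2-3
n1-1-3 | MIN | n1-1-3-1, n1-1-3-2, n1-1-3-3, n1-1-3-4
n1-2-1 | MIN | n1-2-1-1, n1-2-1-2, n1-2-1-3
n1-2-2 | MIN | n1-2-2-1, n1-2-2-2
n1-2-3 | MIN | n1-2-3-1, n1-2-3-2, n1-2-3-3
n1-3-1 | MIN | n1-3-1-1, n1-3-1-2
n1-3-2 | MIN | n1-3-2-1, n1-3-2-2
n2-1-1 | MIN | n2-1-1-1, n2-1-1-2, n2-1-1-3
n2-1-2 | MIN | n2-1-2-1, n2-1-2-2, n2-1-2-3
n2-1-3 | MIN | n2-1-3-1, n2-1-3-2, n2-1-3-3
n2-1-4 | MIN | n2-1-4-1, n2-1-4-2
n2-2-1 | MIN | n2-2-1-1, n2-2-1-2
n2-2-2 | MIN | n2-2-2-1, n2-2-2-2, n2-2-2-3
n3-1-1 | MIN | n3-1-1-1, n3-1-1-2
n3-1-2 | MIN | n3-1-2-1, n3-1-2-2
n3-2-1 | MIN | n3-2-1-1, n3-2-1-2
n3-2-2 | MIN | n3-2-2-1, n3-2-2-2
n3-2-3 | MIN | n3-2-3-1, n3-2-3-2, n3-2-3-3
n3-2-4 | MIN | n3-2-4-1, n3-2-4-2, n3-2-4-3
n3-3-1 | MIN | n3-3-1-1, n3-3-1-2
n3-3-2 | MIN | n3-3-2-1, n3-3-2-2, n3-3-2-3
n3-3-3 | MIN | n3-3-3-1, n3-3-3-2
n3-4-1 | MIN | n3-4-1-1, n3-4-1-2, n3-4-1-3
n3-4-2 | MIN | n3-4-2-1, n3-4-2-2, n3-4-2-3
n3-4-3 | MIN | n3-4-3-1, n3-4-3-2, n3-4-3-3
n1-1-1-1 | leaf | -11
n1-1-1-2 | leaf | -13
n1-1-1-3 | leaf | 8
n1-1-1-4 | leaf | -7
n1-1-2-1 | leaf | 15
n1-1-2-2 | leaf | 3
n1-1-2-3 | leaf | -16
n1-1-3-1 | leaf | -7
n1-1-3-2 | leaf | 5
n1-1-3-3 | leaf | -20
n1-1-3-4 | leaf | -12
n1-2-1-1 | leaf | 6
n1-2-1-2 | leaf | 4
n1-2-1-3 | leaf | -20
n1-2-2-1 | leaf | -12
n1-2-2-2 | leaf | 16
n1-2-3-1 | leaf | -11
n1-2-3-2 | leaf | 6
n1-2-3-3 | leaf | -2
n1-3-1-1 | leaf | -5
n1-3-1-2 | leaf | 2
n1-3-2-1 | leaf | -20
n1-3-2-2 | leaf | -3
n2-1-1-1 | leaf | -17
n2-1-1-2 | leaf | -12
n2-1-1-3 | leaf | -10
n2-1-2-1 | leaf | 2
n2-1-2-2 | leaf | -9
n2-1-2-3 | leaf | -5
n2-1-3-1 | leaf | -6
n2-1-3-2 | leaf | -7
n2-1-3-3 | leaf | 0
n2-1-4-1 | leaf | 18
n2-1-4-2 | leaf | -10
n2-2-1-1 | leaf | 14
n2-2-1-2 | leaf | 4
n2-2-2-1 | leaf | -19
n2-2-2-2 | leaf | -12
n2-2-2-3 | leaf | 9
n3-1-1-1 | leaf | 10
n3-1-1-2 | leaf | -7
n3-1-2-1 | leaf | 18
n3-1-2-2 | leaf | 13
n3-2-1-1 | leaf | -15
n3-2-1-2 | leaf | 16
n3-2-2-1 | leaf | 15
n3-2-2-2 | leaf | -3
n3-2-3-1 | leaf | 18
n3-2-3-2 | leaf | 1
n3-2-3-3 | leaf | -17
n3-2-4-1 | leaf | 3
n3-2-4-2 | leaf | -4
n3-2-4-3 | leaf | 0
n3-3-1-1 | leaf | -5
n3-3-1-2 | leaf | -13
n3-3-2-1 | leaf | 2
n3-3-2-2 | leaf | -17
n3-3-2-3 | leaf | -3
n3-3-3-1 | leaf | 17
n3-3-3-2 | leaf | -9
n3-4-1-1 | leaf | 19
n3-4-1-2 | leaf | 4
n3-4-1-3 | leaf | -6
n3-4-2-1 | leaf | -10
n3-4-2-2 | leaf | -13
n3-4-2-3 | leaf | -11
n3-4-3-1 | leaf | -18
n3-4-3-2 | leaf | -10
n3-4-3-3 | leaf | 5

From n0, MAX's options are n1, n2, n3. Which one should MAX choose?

n1-1-1 (MIN): min(-11, -13, 8, -7) = -13
n1-1-2 (MIN): min(15, 3, -16) = -16
n1-1-3 (MIN): min(-7, 5, -20, -12) = -20
n1-1 (MAX): max(-13, -16, -20) = -13
n1-2-1 (MIN): min(6, 4, -20) = -20
n1-2-2 (MIN): min(-12, 16) = -12
n1-2-3 (MIN): min(-11, 6, -2) = -11
n1-2 (MAX): max(-20, -12, -11) = -11
n1-3-1 (MIN): min(-5, 2) = -5
n1-3-2 (MIN): min(-20, -3) = -20
n1-3 (MAX): max(-5, -20) = -5
n1 (MIN): min(-13, -11, -5) = -13
n2-1-1 (MIN): min(-17, -12, -10) = -17
n2-1-2 (MIN): min(2, -9, -5) = -9
n2-1-3 (MIN): min(-6, -7, 0) = -7
n2-1-4 (MIN): min(18, -10) = -10
n2-1 (MAX): max(-17, -9, -7, -10) = -7
n2-2-1 (MIN): min(14, 4) = 4
n2-2-2 (MIN): min(-19, -12, 9) = -19
n2-2 (MAX): max(4, -19) = 4
n2 (MIN): min(-7, 4) = -7
n3-1-1 (MIN): min(10, -7) = -7
n3-1-2 (MIN): min(18, 13) = 13
n3-1 (MAX): max(-7, 13) = 13
n3-2-1 (MIN): min(-15, 16) = -15
n3-2-2 (MIN): min(15, -3) = -3
n3-2-3 (MIN): min(18, 1, -17) = -17
n3-2-4 (MIN): min(3, -4, 0) = -4
n3-2 (MAX): max(-15, -3, -17, -4) = -3
n3-3-1 (MIN): min(-5, -13) = -13
n3-3-2 (MIN): min(2, -17, -3) = -17
n3-3-3 (MIN): min(17, -9) = -9
n3-3 (MAX): max(-13, -17, -9) = -9
n3-4-1 (MIN): min(19, 4, -6) = -6
n3-4-2 (MIN): min(-10, -13, -11) = -13
n3-4-3 (MIN): min(-18, -10, 5) = -18
n3-4 (MAX): max(-6, -13, -18) = -6
n3 (MIN): min(13, -3, -9, -6) = -9
n0 (MAX): max(-13, -7, -9) = -7
MAX at n0 wants the highest of {n1=-13, n2=-7, n3=-9}, so chooses n2.

n2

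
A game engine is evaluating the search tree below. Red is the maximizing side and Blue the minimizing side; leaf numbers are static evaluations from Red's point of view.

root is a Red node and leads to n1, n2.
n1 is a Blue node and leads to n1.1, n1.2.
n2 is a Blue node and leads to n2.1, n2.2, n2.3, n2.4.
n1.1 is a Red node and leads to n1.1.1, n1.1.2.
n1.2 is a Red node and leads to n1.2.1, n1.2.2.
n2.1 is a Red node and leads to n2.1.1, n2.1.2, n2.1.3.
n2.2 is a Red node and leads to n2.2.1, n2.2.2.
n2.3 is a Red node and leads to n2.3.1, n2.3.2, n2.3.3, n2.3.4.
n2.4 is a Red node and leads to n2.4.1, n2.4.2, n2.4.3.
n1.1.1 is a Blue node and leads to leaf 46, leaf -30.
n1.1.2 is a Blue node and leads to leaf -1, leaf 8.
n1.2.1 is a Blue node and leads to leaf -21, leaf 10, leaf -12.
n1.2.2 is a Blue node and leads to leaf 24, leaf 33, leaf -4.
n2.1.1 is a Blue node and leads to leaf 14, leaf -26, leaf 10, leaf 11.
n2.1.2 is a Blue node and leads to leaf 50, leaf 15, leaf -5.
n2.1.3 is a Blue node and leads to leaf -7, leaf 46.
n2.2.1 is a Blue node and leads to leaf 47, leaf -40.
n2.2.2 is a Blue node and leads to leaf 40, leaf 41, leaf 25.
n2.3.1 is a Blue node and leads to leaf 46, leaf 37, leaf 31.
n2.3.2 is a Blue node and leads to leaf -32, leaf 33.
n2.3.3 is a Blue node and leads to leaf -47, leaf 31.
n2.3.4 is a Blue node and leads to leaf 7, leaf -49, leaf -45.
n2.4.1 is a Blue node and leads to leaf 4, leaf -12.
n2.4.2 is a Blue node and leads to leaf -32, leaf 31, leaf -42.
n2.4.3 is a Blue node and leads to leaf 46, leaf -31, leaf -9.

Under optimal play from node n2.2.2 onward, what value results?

25

n2.2.2 (Blue): min(40, 41, 25) = 25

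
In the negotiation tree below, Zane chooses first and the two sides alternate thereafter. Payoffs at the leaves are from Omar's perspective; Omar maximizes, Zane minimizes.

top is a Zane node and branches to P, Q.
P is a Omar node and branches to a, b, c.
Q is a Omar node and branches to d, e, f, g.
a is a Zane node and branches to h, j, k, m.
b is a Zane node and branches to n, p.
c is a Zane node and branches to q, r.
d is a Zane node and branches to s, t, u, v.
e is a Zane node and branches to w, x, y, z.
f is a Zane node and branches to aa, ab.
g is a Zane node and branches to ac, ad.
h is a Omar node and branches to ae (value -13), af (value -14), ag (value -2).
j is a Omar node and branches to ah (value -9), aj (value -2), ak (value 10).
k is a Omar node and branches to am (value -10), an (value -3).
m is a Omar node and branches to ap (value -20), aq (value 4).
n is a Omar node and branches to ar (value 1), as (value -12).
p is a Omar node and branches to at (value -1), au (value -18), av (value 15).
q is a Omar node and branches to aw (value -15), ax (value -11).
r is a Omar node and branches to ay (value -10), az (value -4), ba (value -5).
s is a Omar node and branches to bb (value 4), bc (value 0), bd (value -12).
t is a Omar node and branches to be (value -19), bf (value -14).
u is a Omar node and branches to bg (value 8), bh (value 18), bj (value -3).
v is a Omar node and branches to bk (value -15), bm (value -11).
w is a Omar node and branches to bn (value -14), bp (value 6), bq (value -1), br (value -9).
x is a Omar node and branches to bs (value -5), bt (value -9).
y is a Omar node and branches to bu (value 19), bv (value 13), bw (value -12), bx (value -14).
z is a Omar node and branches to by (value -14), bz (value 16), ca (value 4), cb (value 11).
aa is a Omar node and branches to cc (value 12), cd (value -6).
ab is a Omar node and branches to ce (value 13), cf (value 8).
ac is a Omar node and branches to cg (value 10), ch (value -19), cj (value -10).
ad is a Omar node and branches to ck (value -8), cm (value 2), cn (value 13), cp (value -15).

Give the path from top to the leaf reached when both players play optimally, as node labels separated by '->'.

top -> P -> b -> n -> ar

h (Omar): max(-13, -14, -2) = -2
j (Omar): max(-9, -2, 10) = 10
k (Omar): max(-10, -3) = -3
m (Omar): max(-20, 4) = 4
a (Zane): min(-2, 10, -3, 4) = -3
n (Omar): max(1, -12) = 1
p (Omar): max(-1, -18, 15) = 15
b (Zane): min(1, 15) = 1
q (Omar): max(-15, -11) = -11
r (Omar): max(-10, -4, -5) = -4
c (Zane): min(-11, -4) = -11
P (Omar): max(-3, 1, -11) = 1
s (Omar): max(4, 0, -12) = 4
t (Omar): max(-19, -14) = -14
u (Omar): max(8, 18, -3) = 18
v (Omar): max(-15, -11) = -11
d (Zane): min(4, -14, 18, -11) = -14
w (Omar): max(-14, 6, -1, -9) = 6
x (Omar): max(-5, -9) = -5
y (Omar): max(19, 13, -12, -14) = 19
z (Omar): max(-14, 16, 4, 11) = 16
e (Zane): min(6, -5, 19, 16) = -5
aa (Omar): max(12, -6) = 12
ab (Omar): max(13, 8) = 13
f (Zane): min(12, 13) = 12
ac (Omar): max(10, -19, -10) = 10
ad (Omar): max(-8, 2, 13, -15) = 13
g (Zane): min(10, 13) = 10
Q (Omar): max(-14, -5, 12, 10) = 12
top (Zane): min(1, 12) = 1
At top, Zane picks P (lowest: 1).
At P, Omar picks b (highest: 1).
At b, Zane picks n (lowest: 1).
At n, Omar picks ar (highest: 1).
Terminal value 1.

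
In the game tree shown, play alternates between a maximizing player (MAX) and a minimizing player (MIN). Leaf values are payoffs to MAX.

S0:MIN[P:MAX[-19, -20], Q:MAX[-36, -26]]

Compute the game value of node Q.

-26

Q (MAX): max(-36, -26) = -26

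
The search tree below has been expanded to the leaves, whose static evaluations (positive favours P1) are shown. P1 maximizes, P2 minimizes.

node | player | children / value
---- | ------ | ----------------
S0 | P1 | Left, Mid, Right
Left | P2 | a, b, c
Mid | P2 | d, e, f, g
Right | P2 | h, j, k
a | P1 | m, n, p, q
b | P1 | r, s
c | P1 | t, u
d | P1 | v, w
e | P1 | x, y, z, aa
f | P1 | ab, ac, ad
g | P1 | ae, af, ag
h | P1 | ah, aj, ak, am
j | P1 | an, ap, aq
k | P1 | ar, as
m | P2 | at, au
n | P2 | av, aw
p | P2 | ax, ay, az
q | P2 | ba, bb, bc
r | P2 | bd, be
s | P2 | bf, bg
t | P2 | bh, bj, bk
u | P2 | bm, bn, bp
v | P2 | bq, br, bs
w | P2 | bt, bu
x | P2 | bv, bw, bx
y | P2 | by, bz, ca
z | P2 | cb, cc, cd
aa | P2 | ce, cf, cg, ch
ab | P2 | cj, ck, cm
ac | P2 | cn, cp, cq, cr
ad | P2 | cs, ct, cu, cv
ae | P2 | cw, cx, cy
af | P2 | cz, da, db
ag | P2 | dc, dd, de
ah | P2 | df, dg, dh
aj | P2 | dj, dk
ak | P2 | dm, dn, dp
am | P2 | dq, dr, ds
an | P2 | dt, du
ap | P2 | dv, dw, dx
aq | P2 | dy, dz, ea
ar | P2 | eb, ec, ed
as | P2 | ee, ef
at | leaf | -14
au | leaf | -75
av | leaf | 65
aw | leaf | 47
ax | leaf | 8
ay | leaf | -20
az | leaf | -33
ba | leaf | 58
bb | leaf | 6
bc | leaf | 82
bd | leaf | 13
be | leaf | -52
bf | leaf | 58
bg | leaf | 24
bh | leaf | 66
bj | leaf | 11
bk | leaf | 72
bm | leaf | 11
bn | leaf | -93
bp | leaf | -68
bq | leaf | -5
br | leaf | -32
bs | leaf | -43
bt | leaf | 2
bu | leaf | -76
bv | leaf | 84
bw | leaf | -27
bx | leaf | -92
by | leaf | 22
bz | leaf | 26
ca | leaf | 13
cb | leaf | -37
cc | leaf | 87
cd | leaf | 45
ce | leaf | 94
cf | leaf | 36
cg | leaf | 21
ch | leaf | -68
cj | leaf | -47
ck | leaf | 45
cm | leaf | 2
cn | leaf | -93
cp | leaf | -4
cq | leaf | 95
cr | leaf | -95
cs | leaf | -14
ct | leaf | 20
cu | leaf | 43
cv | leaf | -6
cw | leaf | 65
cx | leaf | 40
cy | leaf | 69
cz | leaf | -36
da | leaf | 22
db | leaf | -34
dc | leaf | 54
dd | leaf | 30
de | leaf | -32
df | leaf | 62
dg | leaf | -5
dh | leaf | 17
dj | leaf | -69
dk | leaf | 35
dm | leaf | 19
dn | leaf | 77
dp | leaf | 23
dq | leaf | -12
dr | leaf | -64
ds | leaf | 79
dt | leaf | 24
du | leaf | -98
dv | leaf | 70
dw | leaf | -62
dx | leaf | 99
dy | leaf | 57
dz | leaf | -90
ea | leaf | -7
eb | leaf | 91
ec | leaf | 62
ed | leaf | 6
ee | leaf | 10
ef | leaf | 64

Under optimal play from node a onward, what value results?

47

m (P2): min(-14, -75) = -75
n (P2): min(65, 47) = 47
p (P2): min(8, -20, -33) = -33
q (P2): min(58, 6, 82) = 6
a (P1): max(-75, 47, -33, 6) = 47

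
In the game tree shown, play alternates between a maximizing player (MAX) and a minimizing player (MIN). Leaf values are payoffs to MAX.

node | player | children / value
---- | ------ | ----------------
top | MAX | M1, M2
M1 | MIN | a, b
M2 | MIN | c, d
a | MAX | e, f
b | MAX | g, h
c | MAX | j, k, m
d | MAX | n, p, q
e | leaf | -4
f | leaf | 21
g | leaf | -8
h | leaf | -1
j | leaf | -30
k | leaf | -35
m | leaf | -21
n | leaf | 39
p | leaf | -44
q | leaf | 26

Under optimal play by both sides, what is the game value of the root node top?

a (MAX): max(-4, 21) = 21
b (MAX): max(-8, -1) = -1
M1 (MIN): min(21, -1) = -1
c (MAX): max(-30, -35, -21) = -21
d (MAX): max(39, -44, 26) = 39
M2 (MIN): min(-21, 39) = -21
top (MAX): max(-1, -21) = -1

-1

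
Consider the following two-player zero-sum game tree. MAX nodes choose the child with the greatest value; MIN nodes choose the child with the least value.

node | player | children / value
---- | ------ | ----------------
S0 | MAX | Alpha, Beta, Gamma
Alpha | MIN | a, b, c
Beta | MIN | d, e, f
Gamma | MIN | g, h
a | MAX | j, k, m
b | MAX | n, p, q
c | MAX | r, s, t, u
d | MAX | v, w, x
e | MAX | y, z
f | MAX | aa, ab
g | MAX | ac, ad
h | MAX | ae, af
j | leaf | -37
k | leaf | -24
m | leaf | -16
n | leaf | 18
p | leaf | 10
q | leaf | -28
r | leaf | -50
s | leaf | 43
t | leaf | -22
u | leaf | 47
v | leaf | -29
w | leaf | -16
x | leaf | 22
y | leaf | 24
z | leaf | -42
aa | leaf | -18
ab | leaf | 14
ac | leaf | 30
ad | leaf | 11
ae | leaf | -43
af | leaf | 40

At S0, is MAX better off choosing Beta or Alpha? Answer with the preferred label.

d (MAX): max(-29, -16, 22) = 22
e (MAX): max(24, -42) = 24
f (MAX): max(-18, 14) = 14
Beta (MIN): min(22, 24, 14) = 14
a (MAX): max(-37, -24, -16) = -16
b (MAX): max(18, 10, -28) = 18
c (MAX): max(-50, 43, -22, 47) = 47
Alpha (MIN): min(-16, 18, 47) = -16
MAX prefers the higher value; Beta=14, Alpha=-16. Beta is better since 14 > -16.

Beta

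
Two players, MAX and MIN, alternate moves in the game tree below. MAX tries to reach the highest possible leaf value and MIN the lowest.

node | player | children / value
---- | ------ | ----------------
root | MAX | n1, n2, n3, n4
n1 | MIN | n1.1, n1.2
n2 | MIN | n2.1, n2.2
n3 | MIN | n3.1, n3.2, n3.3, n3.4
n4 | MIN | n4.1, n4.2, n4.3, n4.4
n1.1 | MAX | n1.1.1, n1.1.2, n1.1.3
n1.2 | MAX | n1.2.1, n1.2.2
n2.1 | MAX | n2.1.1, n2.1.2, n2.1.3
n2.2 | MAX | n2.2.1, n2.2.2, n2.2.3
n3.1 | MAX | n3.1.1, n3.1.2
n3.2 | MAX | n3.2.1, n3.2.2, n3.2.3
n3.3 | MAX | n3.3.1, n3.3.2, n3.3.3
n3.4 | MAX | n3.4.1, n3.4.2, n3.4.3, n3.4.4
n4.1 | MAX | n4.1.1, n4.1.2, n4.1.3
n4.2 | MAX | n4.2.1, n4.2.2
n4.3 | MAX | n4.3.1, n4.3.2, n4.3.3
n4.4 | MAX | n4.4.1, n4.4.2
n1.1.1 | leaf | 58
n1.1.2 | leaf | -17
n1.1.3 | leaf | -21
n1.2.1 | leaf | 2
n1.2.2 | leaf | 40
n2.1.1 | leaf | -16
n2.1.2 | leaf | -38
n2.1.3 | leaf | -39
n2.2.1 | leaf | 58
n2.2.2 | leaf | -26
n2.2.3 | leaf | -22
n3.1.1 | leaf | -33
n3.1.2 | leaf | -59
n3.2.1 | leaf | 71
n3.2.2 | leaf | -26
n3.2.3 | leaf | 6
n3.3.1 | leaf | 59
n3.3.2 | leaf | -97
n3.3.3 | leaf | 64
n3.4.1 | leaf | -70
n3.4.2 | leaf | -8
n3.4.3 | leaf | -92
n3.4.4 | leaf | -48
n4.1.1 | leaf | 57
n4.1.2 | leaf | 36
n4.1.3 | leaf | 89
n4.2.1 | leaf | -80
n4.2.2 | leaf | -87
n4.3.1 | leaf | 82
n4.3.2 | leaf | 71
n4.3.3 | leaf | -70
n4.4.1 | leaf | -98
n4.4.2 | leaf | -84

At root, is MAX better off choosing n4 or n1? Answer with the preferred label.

n4.1 (MAX): max(57, 36, 89) = 89
n4.2 (MAX): max(-80, -87) = -80
n4.3 (MAX): max(82, 71, -70) = 82
n4.4 (MAX): max(-98, -84) = -84
n4 (MIN): min(89, -80, 82, -84) = -84
n1.1 (MAX): max(58, -17, -21) = 58
n1.2 (MAX): max(2, 40) = 40
n1 (MIN): min(58, 40) = 40
MAX prefers the higher value; n4=-84, n1=40. n1 is better since 40 > -84.

n1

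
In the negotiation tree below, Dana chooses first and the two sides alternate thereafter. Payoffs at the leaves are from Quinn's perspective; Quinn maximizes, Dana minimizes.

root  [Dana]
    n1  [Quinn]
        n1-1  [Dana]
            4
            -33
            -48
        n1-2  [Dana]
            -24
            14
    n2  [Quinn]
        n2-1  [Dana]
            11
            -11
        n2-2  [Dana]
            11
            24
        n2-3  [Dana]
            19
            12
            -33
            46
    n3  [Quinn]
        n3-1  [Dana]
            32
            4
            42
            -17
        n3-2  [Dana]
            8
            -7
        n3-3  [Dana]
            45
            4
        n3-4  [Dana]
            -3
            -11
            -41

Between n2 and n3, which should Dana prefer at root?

n2-1 (Dana): min(11, -11) = -11
n2-2 (Dana): min(11, 24) = 11
n2-3 (Dana): min(19, 12, -33, 46) = -33
n2 (Quinn): max(-11, 11, -33) = 11
n3-1 (Dana): min(32, 4, 42, -17) = -17
n3-2 (Dana): min(8, -7) = -7
n3-3 (Dana): min(45, 4) = 4
n3-4 (Dana): min(-3, -11, -41) = -41
n3 (Quinn): max(-17, -7, 4, -41) = 4
Dana prefers the lower value; n2=11, n3=4. n3 is better since 4 < 11.

n3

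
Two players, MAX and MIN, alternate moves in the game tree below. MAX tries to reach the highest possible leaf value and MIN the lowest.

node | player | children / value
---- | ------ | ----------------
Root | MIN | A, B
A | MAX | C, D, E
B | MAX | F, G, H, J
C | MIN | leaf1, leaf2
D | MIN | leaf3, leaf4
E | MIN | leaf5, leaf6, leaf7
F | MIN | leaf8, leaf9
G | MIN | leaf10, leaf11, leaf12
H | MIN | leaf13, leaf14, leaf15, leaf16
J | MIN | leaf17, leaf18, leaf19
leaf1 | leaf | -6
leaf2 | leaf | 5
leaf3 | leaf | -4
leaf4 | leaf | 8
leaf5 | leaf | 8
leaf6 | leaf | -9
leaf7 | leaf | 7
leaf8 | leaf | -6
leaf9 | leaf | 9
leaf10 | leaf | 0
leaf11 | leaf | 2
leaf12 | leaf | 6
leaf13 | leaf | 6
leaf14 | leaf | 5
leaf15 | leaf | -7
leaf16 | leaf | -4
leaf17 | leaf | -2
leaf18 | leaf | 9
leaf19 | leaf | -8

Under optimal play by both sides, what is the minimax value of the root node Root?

C (MIN): min(-6, 5) = -6
D (MIN): min(-4, 8) = -4
E (MIN): min(8, -9, 7) = -9
A (MAX): max(-6, -4, -9) = -4
F (MIN): min(-6, 9) = -6
G (MIN): min(0, 2, 6) = 0
H (MIN): min(6, 5, -7, -4) = -7
J (MIN): min(-2, 9, -8) = -8
B (MAX): max(-6, 0, -7, -8) = 0
Root (MIN): min(-4, 0) = -4

-4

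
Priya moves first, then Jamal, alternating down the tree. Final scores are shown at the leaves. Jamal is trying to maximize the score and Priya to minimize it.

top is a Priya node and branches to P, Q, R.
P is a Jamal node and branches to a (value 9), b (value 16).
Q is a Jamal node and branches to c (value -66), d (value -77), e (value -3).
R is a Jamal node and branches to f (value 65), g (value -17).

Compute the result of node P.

P (Jamal): max(9, 16) = 16

16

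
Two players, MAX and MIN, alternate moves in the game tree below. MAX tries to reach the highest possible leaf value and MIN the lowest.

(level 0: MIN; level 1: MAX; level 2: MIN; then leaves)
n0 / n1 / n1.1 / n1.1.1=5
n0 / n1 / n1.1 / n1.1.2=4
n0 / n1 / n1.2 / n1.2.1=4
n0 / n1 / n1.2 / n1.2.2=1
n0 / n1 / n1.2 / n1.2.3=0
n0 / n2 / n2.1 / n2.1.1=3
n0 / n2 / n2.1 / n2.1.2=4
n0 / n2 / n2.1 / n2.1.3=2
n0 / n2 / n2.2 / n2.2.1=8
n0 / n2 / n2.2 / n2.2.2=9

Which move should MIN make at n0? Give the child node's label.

n1.1 (MIN): min(5, 4) = 4
n1.2 (MIN): min(4, 1, 0) = 0
n1 (MAX): max(4, 0) = 4
n2.1 (MIN): min(3, 4, 2) = 2
n2.2 (MIN): min(8, 9) = 8
n2 (MAX): max(2, 8) = 8
n0 (MIN): min(4, 8) = 4
MIN at n0 wants the lowest of {n1=4, n2=8}, so chooses n1.

n1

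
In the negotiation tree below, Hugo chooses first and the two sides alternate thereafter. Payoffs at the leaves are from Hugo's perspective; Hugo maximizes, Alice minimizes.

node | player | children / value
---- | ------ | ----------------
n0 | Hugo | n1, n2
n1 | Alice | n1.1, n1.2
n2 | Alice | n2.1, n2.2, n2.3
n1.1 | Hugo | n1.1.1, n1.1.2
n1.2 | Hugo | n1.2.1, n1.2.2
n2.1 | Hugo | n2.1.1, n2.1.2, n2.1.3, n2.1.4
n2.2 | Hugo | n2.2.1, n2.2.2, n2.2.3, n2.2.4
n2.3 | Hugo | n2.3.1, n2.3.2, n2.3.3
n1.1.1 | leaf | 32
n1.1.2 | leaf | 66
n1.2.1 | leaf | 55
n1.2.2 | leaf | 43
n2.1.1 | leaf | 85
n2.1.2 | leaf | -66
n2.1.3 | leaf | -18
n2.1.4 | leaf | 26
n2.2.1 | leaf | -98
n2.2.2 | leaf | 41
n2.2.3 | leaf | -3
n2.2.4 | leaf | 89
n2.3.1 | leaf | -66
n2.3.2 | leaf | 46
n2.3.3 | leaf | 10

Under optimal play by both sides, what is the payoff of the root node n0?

55

n1.1 (Hugo): max(32, 66) = 66
n1.2 (Hugo): max(55, 43) = 55
n1 (Alice): min(66, 55) = 55
n2.1 (Hugo): max(85, -66, -18, 26) = 85
n2.2 (Hugo): max(-98, 41, -3, 89) = 89
n2.3 (Hugo): max(-66, 46, 10) = 46
n2 (Alice): min(85, 89, 46) = 46
n0 (Hugo): max(55, 46) = 55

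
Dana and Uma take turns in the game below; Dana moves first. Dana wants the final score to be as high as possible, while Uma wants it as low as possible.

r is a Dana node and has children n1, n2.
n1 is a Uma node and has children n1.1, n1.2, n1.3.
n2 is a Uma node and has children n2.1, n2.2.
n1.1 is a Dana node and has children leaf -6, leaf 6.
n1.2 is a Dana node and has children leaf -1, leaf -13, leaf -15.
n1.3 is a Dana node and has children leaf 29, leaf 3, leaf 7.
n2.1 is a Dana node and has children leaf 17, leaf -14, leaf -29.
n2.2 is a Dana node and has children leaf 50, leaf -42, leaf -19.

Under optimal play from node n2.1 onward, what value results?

17

n2.1 (Dana): max(17, -14, -29) = 17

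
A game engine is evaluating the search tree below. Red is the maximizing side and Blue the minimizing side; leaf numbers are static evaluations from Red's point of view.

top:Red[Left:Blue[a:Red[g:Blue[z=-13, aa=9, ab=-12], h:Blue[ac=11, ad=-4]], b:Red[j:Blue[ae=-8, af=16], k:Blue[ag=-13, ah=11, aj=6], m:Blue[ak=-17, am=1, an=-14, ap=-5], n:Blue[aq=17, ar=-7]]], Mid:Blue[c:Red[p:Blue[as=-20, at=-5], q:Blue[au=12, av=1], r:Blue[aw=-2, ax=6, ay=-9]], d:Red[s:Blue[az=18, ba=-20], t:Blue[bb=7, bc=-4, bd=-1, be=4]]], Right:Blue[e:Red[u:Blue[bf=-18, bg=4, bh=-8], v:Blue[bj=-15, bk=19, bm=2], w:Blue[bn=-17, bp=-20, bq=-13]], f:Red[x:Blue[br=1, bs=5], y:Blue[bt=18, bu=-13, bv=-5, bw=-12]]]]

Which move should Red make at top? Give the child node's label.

Mid

g (Blue): min(-13, 9, -12) = -13
h (Blue): min(11, -4) = -4
a (Red): max(-13, -4) = -4
j (Blue): min(-8, 16) = -8
k (Blue): min(-13, 11, 6) = -13
m (Blue): min(-17, 1, -14, -5) = -17
n (Blue): min(17, -7) = -7
b (Red): max(-8, -13, -17, -7) = -7
Left (Blue): min(-4, -7) = -7
p (Blue): min(-20, -5) = -20
q (Blue): min(12, 1) = 1
r (Blue): min(-2, 6, -9) = -9
c (Red): max(-20, 1, -9) = 1
s (Blue): min(18, -20) = -20
t (Blue): min(7, -4, -1, 4) = -4
d (Red): max(-20, -4) = -4
Mid (Blue): min(1, -4) = -4
u (Blue): min(-18, 4, -8) = -18
v (Blue): min(-15, 19, 2) = -15
w (Blue): min(-17, -20, -13) = -20
e (Red): max(-18, -15, -20) = -15
x (Blue): min(1, 5) = 1
y (Blue): min(18, -13, -5, -12) = -13
f (Red): max(1, -13) = 1
Right (Blue): min(-15, 1) = -15
top (Red): max(-7, -4, -15) = -4
Red at top wants the highest of {Left=-7, Mid=-4, Right=-15}, so chooses Mid.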